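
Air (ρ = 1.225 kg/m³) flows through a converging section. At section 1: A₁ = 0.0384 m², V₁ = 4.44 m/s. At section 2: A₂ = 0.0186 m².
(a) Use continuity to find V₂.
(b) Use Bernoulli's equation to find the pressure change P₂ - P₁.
(a) Continuity: A₁V₁=A₂V₂ -> V₂=A₁V₁/A₂=0.0384*4.44/0.0186=9.17 m/s
(b) Bernoulli: P₂-P₁=0.5*rho*(V₁^2-V₂^2)/1000=0.5*1.225*(4.44^2-9.17^2)/1000=-0.03943 kPa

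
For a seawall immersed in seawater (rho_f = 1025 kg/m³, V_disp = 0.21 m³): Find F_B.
Formula: F_B = \rho_f g V_{disp}
F_B = 1025·9.81·0.21 = 2112 N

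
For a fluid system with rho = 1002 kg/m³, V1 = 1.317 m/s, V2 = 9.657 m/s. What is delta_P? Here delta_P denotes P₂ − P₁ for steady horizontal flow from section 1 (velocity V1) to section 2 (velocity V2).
Formula: \Delta P = \frac{1}{2} \rho (V_1^2 - V_2^2)
delta_P = 0.5·1002·(1.317² − 9.657²)/1000 = -45.85 kPa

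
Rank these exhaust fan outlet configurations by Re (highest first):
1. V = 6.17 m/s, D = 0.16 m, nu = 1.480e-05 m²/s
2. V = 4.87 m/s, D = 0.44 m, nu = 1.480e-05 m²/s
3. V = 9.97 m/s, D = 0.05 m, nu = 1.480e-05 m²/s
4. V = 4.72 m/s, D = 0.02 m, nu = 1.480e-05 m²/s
Case 1: Re = 66703
Case 2: Re = 144784
Case 3: Re = 33682
Case 4: Re = 6378
Ranking (highest first): 2, 1, 3, 4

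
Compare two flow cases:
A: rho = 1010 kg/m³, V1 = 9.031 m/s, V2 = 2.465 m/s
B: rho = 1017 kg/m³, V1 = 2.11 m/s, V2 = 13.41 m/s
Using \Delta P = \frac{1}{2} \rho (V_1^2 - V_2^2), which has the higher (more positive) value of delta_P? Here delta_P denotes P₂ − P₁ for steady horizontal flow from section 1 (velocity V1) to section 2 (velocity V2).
delta_P(A) = 38.12 kPa, delta_P(B) = -89.18 kPa. Answer: A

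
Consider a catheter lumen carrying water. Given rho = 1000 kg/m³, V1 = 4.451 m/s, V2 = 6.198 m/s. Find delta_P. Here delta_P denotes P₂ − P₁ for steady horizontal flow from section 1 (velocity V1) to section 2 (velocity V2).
Formula: \Delta P = \frac{1}{2} \rho (V_1^2 - V_2^2)
delta_P = 0.5·1000·(4.451² − 6.198²)/1000 = -9.302 kPa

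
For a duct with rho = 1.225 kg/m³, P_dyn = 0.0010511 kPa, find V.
Formula: P_{dyn} = \frac{1}{2} \rho V^2
Substituting knowns: 0.0010511 = 0.5·1.225·V²/1000
Solving for V: V = √(2·(0.0010511·1000)/1.225) = 1.31 m/s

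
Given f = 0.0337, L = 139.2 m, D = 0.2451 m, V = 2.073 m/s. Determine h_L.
Formula: h_L = f \frac{L}{D} \frac{V^2}{2g}
h_L = 0.0337·(139.2/0.2451)·2.073²/(2·9.81) = 4.192 m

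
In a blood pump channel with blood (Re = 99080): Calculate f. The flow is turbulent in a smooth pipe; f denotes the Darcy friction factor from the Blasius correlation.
Formula: f = \frac{0.316}{Re^{0.25}}
f = 0.316/99080^0.25 = 0.01781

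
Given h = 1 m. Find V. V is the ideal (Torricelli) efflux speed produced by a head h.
Formula: V = \sqrt{2 g h}
V = √(2·9.81·1) = 4.429 m/s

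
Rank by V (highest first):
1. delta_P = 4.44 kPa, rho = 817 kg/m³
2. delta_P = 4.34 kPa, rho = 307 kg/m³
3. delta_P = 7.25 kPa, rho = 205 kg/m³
Case 1: V = 3.297 m/s
Case 2: V = 5.317 m/s
Case 3: V = 8.41 m/s
Ranking (highest first): 3, 2, 1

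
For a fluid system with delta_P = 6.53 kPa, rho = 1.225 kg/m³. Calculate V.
Formula: V = \sqrt{\frac{2 \Delta P}{\rho}}
V = √(2·(6.53·1000)/1.225) = 103.3 m/s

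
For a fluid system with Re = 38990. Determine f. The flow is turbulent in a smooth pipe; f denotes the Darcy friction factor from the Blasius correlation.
Formula: f = \frac{0.316}{Re^{0.25}}
f = 0.316/38990^0.25 = 0.02249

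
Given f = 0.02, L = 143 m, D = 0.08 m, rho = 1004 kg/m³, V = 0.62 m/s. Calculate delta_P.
Formula: \Delta P = f \frac{L}{D} \frac{\rho V^2}{2}
delta_P = 0.02·(143/0.08)·0.5·1004·0.62²/1000 = 6.899 kPa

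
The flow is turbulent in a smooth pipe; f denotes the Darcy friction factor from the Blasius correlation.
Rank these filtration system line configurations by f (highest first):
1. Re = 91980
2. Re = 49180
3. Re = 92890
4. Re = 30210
Case 1: f = 0.01815
Case 2: f = 0.02122
Case 3: f = 0.0181
Case 4: f = 0.02397
Ranking (highest first): 4, 2, 1, 3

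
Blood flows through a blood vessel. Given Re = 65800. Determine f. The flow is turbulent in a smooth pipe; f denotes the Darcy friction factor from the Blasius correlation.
Formula: f = \frac{0.316}{Re^{0.25}}
f = 0.316/65800^0.25 = 0.01973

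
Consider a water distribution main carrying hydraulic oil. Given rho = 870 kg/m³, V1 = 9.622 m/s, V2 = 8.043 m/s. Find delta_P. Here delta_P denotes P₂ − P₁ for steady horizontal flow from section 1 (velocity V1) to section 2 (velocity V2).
Formula: \Delta P = \frac{1}{2} \rho (V_1^2 - V_2^2)
delta_P = 0.5·870·(9.622² − 8.043²)/1000 = 12.13 kPa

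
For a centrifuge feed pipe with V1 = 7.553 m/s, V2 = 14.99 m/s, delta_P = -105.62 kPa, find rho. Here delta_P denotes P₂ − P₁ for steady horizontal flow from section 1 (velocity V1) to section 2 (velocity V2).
Formula: \Delta P = \frac{1}{2} \rho (V_1^2 - V_2^2)
Substituting knowns: -105.62 = 0.5·rho·(7.553² − 14.99²)/1000
Solving for rho: rho = 2·(-105.62·1000)/(7.553² − 14.99²) = 1260 kg/m³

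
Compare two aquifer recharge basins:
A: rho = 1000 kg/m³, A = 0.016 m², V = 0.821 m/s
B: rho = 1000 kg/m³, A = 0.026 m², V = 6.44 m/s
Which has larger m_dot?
m_dot(A) = 13.14 kg/s, m_dot(B) = 167.4 kg/s. Answer: B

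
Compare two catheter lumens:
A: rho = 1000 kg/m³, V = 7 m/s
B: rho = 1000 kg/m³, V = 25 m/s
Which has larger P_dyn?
P_dyn(A) = 24.5 kPa, P_dyn(B) = 312.5 kPa. Answer: B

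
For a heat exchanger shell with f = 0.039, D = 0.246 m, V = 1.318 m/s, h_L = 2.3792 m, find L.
Formula: h_L = f \frac{L}{D} \frac{V^2}{2g}
Substituting knowns: 2.3792 = 0.039·(L/0.246)·1.318²/(2·9.81)
Solving for L: L = 2.3792·2·9.81·0.246/(0.039·1.318²) = 169.5 m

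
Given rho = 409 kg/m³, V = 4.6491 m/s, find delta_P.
Formula: V = \sqrt{\frac{2 \Delta P}{\rho}}
Substituting knowns: 4.6491 = √(2·(delta_P·1000)/409)
Solving for delta_P: delta_P = 4.6491²·409/2/1000 = 4.42 kPa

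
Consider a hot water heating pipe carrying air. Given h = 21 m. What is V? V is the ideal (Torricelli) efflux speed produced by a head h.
Formula: V = \sqrt{2 g h}
V = √(2·9.81·21) = 20.3 m/s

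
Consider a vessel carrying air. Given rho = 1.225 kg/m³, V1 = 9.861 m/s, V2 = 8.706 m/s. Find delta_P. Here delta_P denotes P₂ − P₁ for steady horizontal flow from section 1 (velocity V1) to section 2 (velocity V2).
Formula: \Delta P = \frac{1}{2} \rho (V_1^2 - V_2^2)
delta_P = 0.5·1.225·(9.861² − 8.706²)/1000 = 0.01313 kPa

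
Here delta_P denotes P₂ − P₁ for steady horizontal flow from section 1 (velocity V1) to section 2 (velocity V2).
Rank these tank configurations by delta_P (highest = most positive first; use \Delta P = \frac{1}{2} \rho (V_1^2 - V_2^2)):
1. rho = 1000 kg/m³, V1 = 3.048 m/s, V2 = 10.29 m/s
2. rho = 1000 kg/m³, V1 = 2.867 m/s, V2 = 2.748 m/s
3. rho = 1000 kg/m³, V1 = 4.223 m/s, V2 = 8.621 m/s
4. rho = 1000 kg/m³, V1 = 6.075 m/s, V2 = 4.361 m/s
Case 1: delta_P = -48.3 kPa
Case 2: delta_P = 0.3341 kPa
Case 3: delta_P = -28.24 kPa
Case 4: delta_P = 8.944 kPa
Ranking (highest first): 4, 2, 3, 1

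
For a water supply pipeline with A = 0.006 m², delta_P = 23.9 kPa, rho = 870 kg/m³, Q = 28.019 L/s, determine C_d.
Formula: Q = C_d A \sqrt{\frac{2 \Delta P}{\rho}}
Substituting knowns: 28.019 = C_d·0.006·√(2·(23.9·1000)/870)·1000
Solving for C_d: C_d = (28.019/1000)/(0.006·√(2·(23.9·1000)/870)) = 0.63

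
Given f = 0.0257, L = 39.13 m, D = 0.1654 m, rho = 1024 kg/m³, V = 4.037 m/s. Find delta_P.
Formula: \Delta P = f \frac{L}{D} \frac{\rho V^2}{2}
delta_P = 0.0257·(39.13/0.1654)·0.5·1024·4.037²/1000 = 50.73 kPa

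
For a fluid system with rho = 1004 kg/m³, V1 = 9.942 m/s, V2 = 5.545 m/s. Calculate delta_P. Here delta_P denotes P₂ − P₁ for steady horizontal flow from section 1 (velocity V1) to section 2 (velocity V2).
Formula: \Delta P = \frac{1}{2} \rho (V_1^2 - V_2^2)
delta_P = 0.5·1004·(9.942² − 5.545²)/1000 = 34.18 kPa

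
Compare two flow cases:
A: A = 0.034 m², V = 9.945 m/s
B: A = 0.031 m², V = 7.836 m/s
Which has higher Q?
Q(A) = 338.1 L/s, Q(B) = 242.9 L/s. Answer: A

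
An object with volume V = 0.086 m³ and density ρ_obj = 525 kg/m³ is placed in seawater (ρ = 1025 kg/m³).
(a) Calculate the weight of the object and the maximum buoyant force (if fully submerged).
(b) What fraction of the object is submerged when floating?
(a) W=rho_obj*g*V=525*9.81*0.086=442.9 N; F_B(max)=rho*g*V=1025*9.81*0.086=864.8 N
(b) Floating fraction=rho_obj/rho=525/1025=0.512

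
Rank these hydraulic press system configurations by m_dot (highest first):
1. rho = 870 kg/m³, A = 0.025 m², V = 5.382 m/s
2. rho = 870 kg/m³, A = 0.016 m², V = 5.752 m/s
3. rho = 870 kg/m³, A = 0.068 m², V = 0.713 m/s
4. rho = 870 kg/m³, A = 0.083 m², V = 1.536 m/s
Case 1: m_dot = 117.1 kg/s
Case 2: m_dot = 80.07 kg/s
Case 3: m_dot = 42.18 kg/s
Case 4: m_dot = 110.9 kg/s
Ranking (highest first): 1, 4, 2, 3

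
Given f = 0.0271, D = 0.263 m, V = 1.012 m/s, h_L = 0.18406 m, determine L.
Formula: h_L = f \frac{L}{D} \frac{V^2}{2g}
Substituting knowns: 0.18406 = 0.0271·(L/0.263)·1.012²/(2·9.81)
Solving for L: L = 0.18406·2·9.81·0.263/(0.0271·1.012²) = 34.22 m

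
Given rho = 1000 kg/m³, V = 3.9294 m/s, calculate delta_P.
Formula: V = \sqrt{\frac{2 \Delta P}{\rho}}
Substituting knowns: 3.9294 = √(2·(delta_P·1000)/1000)
Solving for delta_P: delta_P = 3.9294²·1000/2/1000 = 7.72 kPa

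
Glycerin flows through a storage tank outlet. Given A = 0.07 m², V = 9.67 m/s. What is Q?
Formula: Q = A V
Q = 0.07·9.67·1000 = 676.9 L/s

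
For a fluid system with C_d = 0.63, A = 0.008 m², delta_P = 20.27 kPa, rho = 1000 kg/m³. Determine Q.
Formula: Q = C_d A \sqrt{\frac{2 \Delta P}{\rho}}
Q = 0.63·0.008·√(2·(20.27·1000)/1000)·1000 = 32.09 L/s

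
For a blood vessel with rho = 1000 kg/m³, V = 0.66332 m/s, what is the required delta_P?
Formula: V = \sqrt{\frac{2 \Delta P}{\rho}}
Substituting knowns: 0.66332 = √(2·(delta_P·1000)/1000)
Solving for delta_P: delta_P = 0.66332²·1000/2/1000 = 0.22 kPa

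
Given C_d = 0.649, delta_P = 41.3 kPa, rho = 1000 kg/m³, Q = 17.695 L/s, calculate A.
Formula: Q = C_d A \sqrt{\frac{2 \Delta P}{\rho}}
Substituting knowns: 17.695 = 0.649·A·√(2·(41.3·1000)/1000)·1000
Solving for A: A = (17.695/1000)/(0.649·√(2·(41.3·1000)/1000)) = 0.003 m²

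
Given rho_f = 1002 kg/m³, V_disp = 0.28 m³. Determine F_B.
Formula: F_B = \rho_f g V_{disp}
F_B = 1002·9.81·0.28 = 2752 N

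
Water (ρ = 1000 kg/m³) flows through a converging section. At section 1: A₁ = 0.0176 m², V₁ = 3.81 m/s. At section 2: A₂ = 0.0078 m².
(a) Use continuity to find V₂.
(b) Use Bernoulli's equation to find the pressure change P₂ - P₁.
(a) Continuity: A₁V₁=A₂V₂ -> V₂=A₁V₁/A₂=0.0176*3.81/0.0078=8.60 m/s
(b) Bernoulli: P₂-P₁=0.5*rho*(V₁^2-V₂^2)/1000=0.5*1000*(3.81^2-8.60^2)/1000=-29.72 kPa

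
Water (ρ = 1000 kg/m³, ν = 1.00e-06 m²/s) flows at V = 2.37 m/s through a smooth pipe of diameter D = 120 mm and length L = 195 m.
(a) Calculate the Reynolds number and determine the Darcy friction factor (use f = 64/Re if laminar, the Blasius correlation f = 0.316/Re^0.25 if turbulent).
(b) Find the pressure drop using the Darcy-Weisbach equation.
(a) Re = V·D/ν = 2.37·0.12/1.00e-06 = 284400 → turbulent (Re > 4000); f = 0.316/Re^0.25 = 0.316/284400^0.25 = 0.013684 (Blasius is strictly valid for Re ≲ 1e5; used here as the smooth-pipe estimate the problem specifies)
(b) Darcy-Weisbach: ΔP = f·(L/D)·½ρV²/1000 = 0.013684·(195/0.120)·½·1000·2.37²/1000 = 62.45 kPa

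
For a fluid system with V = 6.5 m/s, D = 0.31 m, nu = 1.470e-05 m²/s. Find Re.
Formula: Re = \frac{V D}{\nu}
Re = 6.5·0.31/1.470e-05 = 137075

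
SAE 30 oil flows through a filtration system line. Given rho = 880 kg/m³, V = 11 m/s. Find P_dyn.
Formula: P_{dyn} = \frac{1}{2} \rho V^2
P_dyn = 0.5·880·11²/1000 = 53.24 kPa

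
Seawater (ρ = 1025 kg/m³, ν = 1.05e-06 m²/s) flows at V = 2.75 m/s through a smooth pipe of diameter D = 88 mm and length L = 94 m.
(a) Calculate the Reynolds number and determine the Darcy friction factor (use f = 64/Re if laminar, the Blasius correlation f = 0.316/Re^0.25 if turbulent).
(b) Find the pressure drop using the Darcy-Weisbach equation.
(a) Re = V·D/ν = 2.75·0.088/1.05e-06 = 230480 → turbulent (Re > 4000); f = 0.316/Re^0.25 = 0.316/230480^0.25 = 0.014422 (Blasius is strictly valid for Re ≲ 1e5; used here as the smooth-pipe estimate the problem specifies)
(b) Darcy-Weisbach: ΔP = f·(L/D)·½ρV²/1000 = 0.014422·(94/0.088)·½·1025·2.75²/1000 = 59.71 kPa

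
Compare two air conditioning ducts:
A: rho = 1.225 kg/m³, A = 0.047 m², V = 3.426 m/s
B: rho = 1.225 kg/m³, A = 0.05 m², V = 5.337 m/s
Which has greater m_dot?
m_dot(A) = 0.1973 kg/s, m_dot(B) = 0.3269 kg/s. Answer: B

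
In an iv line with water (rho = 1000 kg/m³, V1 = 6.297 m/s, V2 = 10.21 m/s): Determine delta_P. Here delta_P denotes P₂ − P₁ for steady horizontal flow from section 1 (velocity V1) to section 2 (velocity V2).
Formula: \Delta P = \frac{1}{2} \rho (V_1^2 - V_2^2)
delta_P = 0.5·1000·(6.297² − 10.21²)/1000 = -32.3 kPa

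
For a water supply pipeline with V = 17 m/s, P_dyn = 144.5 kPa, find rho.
Formula: P_{dyn} = \frac{1}{2} \rho V^2
Substituting knowns: 144.5 = 0.5·rho·17²/1000
Solving for rho: rho = 2·(144.5·1000)/17² = 1000 kg/m³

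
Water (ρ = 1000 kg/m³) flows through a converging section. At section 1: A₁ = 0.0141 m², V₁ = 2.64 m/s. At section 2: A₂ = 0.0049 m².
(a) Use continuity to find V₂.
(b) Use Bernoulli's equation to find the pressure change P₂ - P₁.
(a) Continuity: A₁V₁=A₂V₂ -> V₂=A₁V₁/A₂=0.0141*2.64/0.0049=7.60 m/s
(b) Bernoulli: P₂-P₁=0.5*rho*(V₁^2-V₂^2)/1000=0.5*1000*(2.64^2-7.60^2)/1000=-25.4 kPa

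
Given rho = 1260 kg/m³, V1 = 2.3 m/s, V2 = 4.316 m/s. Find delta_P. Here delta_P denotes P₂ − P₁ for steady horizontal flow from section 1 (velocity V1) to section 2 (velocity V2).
Formula: \Delta P = \frac{1}{2} \rho (V_1^2 - V_2^2)
delta_P = 0.5·1260·(2.3² − 4.316²)/1000 = -8.403 kPa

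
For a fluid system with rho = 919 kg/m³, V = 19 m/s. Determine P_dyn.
Formula: P_{dyn} = \frac{1}{2} \rho V^2
P_dyn = 0.5·919·19²/1000 = 165.9 kPa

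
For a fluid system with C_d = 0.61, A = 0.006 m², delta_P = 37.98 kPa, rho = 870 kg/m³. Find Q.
Formula: Q = C_d A \sqrt{\frac{2 \Delta P}{\rho}}
Q = 0.61·0.006·√(2·(37.98·1000)/870)·1000 = 34.2 L/s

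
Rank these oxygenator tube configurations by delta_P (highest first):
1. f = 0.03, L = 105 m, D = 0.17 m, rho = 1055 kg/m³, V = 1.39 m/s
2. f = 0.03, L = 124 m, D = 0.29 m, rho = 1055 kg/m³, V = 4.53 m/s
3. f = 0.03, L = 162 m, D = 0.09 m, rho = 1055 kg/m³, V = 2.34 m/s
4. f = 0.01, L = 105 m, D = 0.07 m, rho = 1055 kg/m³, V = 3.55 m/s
Case 1: delta_P = 18.88 kPa
Case 2: delta_P = 138.9 kPa
Case 3: delta_P = 156 kPa
Case 4: delta_P = 99.72 kPa
Ranking (highest first): 3, 2, 4, 1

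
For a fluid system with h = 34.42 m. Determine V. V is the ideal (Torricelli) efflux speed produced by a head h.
Formula: V = \sqrt{2 g h}
V = √(2·9.81·34.42) = 25.99 m/s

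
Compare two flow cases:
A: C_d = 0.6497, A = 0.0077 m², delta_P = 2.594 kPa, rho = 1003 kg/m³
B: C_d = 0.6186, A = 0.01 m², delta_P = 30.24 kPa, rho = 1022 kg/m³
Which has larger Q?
Q(A) = 11.38 L/s, Q(B) = 47.59 L/s. Answer: B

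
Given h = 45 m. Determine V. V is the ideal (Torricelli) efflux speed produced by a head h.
Formula: V = \sqrt{2 g h}
V = √(2·9.81·45) = 29.71 m/s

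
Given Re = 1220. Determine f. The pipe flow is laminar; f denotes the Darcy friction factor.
Formula: f = \frac{64}{Re}
f = 64/1220 = 0.05246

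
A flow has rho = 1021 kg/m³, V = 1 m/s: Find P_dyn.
Formula: P_{dyn} = \frac{1}{2} \rho V^2
P_dyn = 0.5·1021·1²/1000 = 0.5105 kPa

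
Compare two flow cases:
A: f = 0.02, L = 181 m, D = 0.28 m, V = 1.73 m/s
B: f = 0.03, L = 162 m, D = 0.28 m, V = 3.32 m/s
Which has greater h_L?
h_L(A) = 1.972 m, h_L(B) = 9.751 m. Answer: B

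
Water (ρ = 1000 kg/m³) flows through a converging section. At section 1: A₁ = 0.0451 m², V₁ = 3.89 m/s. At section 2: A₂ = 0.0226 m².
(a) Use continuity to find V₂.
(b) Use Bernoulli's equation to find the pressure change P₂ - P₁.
(a) Continuity: A₁V₁=A₂V₂ -> V₂=A₁V₁/A₂=0.0451*3.89/0.0226=7.76 m/s
(b) Bernoulli: P₂-P₁=0.5*rho*(V₁^2-V₂^2)/1000=0.5*1000*(3.89^2-7.76^2)/1000=-22.54 kPa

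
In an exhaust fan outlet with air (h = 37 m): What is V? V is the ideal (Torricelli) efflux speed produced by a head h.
Formula: V = \sqrt{2 g h}
V = √(2·9.81·37) = 26.94 m/s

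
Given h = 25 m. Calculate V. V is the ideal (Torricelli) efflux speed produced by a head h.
Formula: V = \sqrt{2 g h}
V = √(2·9.81·25) = 22.15 m/s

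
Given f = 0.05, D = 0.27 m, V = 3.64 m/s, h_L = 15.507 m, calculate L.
Formula: h_L = f \frac{L}{D} \frac{V^2}{2g}
Substituting knowns: 15.507 = 0.05·(L/0.27)·3.64²/(2·9.81)
Solving for L: L = 15.507·2·9.81·0.27/(0.05·3.64²) = 124 m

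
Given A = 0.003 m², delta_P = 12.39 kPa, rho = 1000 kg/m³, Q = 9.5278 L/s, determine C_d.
Formula: Q = C_d A \sqrt{\frac{2 \Delta P}{\rho}}
Substituting knowns: 9.5278 = C_d·0.003·√(2·(12.39·1000)/1000)·1000
Solving for C_d: C_d = (9.5278/1000)/(0.003·√(2·(12.39·1000)/1000)) = 0.638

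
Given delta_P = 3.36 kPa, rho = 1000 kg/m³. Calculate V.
Formula: V = \sqrt{\frac{2 \Delta P}{\rho}}
V = √(2·(3.36·1000)/1000) = 2.592 m/s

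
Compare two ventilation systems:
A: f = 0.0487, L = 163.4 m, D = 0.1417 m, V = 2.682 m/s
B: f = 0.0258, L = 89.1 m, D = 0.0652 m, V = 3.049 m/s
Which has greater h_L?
h_L(A) = 20.59 m, h_L(B) = 16.71 m. Answer: A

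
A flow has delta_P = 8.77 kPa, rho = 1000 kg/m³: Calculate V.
Formula: V = \sqrt{\frac{2 \Delta P}{\rho}}
V = √(2·(8.77·1000)/1000) = 4.188 m/s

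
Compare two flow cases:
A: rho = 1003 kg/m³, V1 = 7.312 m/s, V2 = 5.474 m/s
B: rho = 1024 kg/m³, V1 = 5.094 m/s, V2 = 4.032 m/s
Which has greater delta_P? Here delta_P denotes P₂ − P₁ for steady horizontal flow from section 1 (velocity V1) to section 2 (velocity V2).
delta_P(A) = 11.79 kPa, delta_P(B) = 4.962 kPa. Answer: A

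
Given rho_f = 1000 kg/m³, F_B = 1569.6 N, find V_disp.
Formula: F_B = \rho_f g V_{disp}
Substituting knowns: 1569.6 = 1000·9.81·V_disp
Solving for V_disp: V_disp = 1569.6/(1000·9.81) = 0.16 m³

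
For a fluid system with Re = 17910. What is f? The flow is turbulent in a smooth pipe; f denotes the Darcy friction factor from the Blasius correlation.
Formula: f = \frac{0.316}{Re^{0.25}}
f = 0.316/17910^0.25 = 0.02732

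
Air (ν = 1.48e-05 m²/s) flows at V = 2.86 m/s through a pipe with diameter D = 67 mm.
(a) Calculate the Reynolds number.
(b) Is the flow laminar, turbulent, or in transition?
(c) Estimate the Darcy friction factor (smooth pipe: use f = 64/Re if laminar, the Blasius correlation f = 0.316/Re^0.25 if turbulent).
(a) Re = V·D/ν = 2.86·0.067/1.48e-05 = 12947
(b) Flow regime: turbulent (Re > 4000)
(c) Friction factor: f = 0.316/Re^0.25 = 0.316/12947^0.25 = 0.02962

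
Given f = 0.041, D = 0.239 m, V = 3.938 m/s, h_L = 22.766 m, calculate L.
Formula: h_L = f \frac{L}{D} \frac{V^2}{2g}
Substituting knowns: 22.766 = 0.041·(L/0.239)·3.938²/(2·9.81)
Solving for L: L = 22.766·2·9.81·0.239/(0.041·3.938²) = 167.9 m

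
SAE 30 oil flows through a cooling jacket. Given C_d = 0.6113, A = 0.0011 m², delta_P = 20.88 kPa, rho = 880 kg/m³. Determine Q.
Formula: Q = C_d A \sqrt{\frac{2 \Delta P}{\rho}}
Q = 0.6113·0.0011·√(2·(20.88·1000)/880)·1000 = 4.632 L/s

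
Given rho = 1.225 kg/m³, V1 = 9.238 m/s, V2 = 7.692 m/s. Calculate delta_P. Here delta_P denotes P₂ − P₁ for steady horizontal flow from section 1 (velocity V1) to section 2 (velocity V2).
Formula: \Delta P = \frac{1}{2} \rho (V_1^2 - V_2^2)
delta_P = 0.5·1.225·(9.238² − 7.692²)/1000 = 0.01603 kPa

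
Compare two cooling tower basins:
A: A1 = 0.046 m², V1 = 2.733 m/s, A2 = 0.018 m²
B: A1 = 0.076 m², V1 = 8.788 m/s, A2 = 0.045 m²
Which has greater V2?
V2(A) = 6.984 m/s, V2(B) = 14.84 m/s. Answer: B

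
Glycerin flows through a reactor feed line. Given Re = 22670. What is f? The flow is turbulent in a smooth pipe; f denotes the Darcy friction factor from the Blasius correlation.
Formula: f = \frac{0.316}{Re^{0.25}}
f = 0.316/22670^0.25 = 0.02575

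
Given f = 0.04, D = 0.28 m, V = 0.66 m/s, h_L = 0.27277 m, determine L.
Formula: h_L = f \frac{L}{D} \frac{V^2}{2g}
Substituting knowns: 0.27277 = 0.04·(L/0.28)·0.66²/(2·9.81)
Solving for L: L = 0.27277·2·9.81·0.28/(0.04·0.66²) = 86 m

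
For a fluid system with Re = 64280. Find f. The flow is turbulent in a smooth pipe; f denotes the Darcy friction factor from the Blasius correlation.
Formula: f = \frac{0.316}{Re^{0.25}}
f = 0.316/64280^0.25 = 0.01985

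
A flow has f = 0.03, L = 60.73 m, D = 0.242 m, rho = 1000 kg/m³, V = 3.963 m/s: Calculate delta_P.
Formula: \Delta P = f \frac{L}{D} \frac{\rho V^2}{2}
delta_P = 0.03·(60.73/0.242)·0.5·1000·3.963²/1000 = 59.12 kPa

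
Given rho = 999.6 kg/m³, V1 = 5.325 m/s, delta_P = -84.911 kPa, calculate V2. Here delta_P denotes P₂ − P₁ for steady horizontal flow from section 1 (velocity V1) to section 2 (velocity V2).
Formula: \Delta P = \frac{1}{2} \rho (V_1^2 - V_2^2)
Substituting knowns: -84.911 = 0.5·999.6·(5.325² − V2²)/1000
Solving for V2: V2 = √(5.325² − 2·(-84.911·1000)/999.6) = 14.08 m/s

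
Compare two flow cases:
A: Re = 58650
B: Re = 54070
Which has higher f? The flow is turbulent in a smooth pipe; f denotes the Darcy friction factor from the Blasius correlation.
f(A) = 0.02031, f(B) = 0.02072. Answer: B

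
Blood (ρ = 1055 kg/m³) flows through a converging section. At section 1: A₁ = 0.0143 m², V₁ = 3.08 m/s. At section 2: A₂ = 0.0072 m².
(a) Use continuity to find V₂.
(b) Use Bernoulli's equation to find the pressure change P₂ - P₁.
(a) Continuity: A₁V₁=A₂V₂ -> V₂=A₁V₁/A₂=0.0143*3.08/0.0072=6.12 m/s
(b) Bernoulli: P₂-P₁=0.5*rho*(V₁^2-V₂^2)/1000=0.5*1055*(3.08^2-6.12^2)/1000=-14.75 kPa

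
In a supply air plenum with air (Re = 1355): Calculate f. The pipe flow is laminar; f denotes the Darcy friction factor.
Formula: f = \frac{64}{Re}
f = 64/1355 = 0.04723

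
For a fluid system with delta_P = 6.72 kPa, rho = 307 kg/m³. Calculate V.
Formula: V = \sqrt{\frac{2 \Delta P}{\rho}}
V = √(2·(6.72·1000)/307) = 6.617 m/s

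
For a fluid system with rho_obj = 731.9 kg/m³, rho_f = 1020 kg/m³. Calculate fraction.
Formula: f_{sub} = \frac{\rho_{obj}}{\rho_f}
fraction = 731.9/1020 = 0.7175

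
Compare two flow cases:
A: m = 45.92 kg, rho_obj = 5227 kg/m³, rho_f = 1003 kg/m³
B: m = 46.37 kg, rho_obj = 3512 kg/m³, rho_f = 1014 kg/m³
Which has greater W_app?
W_app(A) = 364 N, W_app(B) = 323.6 N. Answer: A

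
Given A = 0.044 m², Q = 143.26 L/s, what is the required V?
Formula: Q = A V
Substituting knowns: 143.26 = 0.044·V·1000
Solving for V: V = (143.26/1000)/0.044 = 3.256 m/s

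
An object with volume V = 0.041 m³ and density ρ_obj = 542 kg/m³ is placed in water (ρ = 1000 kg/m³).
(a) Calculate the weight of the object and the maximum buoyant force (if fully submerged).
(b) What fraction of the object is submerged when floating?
(a) W=rho_obj*g*V=542*9.81*0.041=218.0 N; F_B(max)=rho*g*V=1000*9.81*0.041=402.2 N
(b) Floating fraction=rho_obj/rho=542/1000=0.542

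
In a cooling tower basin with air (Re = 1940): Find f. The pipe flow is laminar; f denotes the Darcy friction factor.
Formula: f = \frac{64}{Re}
f = 64/1940 = 0.03299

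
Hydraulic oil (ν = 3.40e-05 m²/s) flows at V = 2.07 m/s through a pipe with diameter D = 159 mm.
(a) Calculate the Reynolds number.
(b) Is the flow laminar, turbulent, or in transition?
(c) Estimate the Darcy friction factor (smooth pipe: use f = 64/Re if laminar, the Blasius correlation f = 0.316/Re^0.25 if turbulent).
(a) Re = V·D/ν = 2.07·0.159/3.40e-05 = 9680.3
(b) Flow regime: turbulent (Re > 4000)
(c) Friction factor: f = 0.316/Re^0.25 = 0.316/9680.3^0.25 = 0.03186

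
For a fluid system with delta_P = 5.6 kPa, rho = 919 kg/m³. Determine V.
Formula: V = \sqrt{\frac{2 \Delta P}{\rho}}
V = √(2·(5.6·1000)/919) = 3.491 m/s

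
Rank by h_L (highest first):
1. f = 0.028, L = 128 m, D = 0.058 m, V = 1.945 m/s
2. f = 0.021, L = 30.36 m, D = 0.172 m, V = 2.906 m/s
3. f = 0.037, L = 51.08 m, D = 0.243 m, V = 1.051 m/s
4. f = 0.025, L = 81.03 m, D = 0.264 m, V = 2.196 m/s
Case 1: h_L = 11.91 m
Case 2: h_L = 1.595 m
Case 3: h_L = 0.4379 m
Case 4: h_L = 1.886 m
Ranking (highest first): 1, 4, 2, 3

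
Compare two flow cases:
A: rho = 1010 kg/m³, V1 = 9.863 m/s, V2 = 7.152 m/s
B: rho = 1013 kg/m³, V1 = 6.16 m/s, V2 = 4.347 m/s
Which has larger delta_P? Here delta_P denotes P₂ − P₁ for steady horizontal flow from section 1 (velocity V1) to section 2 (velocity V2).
delta_P(A) = 23.29 kPa, delta_P(B) = 9.648 kPa. Answer: A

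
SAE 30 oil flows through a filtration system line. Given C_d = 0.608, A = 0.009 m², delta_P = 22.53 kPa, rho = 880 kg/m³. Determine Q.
Formula: Q = C_d A \sqrt{\frac{2 \Delta P}{\rho}}
Q = 0.608·0.009·√(2·(22.53·1000)/880)·1000 = 39.16 L/s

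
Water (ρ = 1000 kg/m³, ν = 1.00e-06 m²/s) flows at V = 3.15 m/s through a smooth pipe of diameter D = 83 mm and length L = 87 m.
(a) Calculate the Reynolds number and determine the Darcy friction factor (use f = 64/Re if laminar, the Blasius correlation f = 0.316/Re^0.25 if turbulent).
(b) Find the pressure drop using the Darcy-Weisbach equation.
(a) Re = V·D/ν = 3.15·0.083/1.00e-06 = 261450 → turbulent (Re > 4000); f = 0.316/Re^0.25 = 0.316/261450^0.25 = 0.013975 (Blasius is strictly valid for Re ≲ 1e5; used here as the smooth-pipe estimate the problem specifies)
(b) Darcy-Weisbach: ΔP = f·(L/D)·½ρV²/1000 = 0.013975·(87/0.083)·½·1000·3.15²/1000 = 72.67 kPa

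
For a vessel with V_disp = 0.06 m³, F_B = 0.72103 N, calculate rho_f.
Formula: F_B = \rho_f g V_{disp}
Substituting knowns: 0.72103 = rho_f·9.81·0.06
Solving for rho_f: rho_f = 0.72103/(9.81·0.06) = 1.225 kg/m³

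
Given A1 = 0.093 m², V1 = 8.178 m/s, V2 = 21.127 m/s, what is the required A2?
Formula: V_2 = \frac{A_1 V_1}{A_2}
Substituting knowns: 21.127 = 0.093·8.178/A2
Solving for A2: A2 = 0.093·8.178/21.127 = 0.036 m²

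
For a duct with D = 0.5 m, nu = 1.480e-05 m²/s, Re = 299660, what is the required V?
Formula: Re = \frac{V D}{\nu}
Substituting knowns: 299660 = V·0.5/1.480e-05
Solving for V: V = 299660·1.480e-05/0.5 = 8.87 m/s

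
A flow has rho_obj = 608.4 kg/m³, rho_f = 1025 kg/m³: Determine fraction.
Formula: f_{sub} = \frac{\rho_{obj}}{\rho_f}
fraction = 608.4/1025 = 0.5936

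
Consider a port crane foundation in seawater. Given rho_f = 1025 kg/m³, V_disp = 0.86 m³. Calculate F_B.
Formula: F_B = \rho_f g V_{disp}
F_B = 1025·9.81·0.86 = 8648 N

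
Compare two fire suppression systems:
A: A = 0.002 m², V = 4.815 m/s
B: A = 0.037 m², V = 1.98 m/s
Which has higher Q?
Q(A) = 9.63 L/s, Q(B) = 73.26 L/s. Answer: B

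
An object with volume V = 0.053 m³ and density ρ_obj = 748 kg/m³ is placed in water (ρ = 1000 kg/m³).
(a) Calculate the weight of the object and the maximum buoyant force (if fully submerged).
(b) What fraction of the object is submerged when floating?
(a) W=rho_obj*g*V=748*9.81*0.053=388.9 N; F_B(max)=rho*g*V=1000*9.81*0.053=519.9 N
(b) Floating fraction=rho_obj/rho=748/1000=0.748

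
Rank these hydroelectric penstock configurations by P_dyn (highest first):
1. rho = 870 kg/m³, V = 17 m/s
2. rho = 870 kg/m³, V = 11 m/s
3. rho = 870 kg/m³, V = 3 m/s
Case 1: P_dyn = 125.7 kPa
Case 2: P_dyn = 52.63 kPa
Case 3: P_dyn = 3.915 kPa
Ranking (highest first): 1, 2, 3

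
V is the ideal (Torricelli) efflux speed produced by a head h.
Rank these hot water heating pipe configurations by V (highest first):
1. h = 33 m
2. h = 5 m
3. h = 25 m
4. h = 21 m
Case 1: V = 25.45 m/s
Case 2: V = 9.905 m/s
Case 3: V = 22.15 m/s
Case 4: V = 20.3 m/s
Ranking (highest first): 1, 3, 4, 2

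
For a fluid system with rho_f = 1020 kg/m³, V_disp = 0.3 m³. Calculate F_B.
Formula: F_B = \rho_f g V_{disp}
F_B = 1020·9.81·0.3 = 3002 N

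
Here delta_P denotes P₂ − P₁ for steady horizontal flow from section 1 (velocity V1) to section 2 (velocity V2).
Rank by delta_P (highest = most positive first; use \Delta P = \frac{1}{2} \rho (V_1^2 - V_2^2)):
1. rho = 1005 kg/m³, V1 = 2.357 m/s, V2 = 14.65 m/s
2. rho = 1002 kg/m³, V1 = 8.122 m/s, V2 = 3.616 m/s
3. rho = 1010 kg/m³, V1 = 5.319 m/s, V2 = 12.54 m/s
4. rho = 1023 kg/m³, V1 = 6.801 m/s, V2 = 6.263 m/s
Case 1: delta_P = -105.1 kPa
Case 2: delta_P = 26.5 kPa
Case 3: delta_P = -65.12 kPa
Case 4: delta_P = 3.595 kPa
Ranking (highest first): 2, 4, 3, 1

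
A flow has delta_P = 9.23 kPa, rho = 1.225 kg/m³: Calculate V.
Formula: V = \sqrt{\frac{2 \Delta P}{\rho}}
V = √(2·(9.23·1000)/1.225) = 122.8 m/s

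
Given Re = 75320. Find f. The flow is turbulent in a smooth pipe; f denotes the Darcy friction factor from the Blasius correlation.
Formula: f = \frac{0.316}{Re^{0.25}}
f = 0.316/75320^0.25 = 0.01907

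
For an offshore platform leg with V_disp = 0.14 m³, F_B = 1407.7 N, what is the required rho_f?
Formula: F_B = \rho_f g V_{disp}
Substituting knowns: 1407.7 = rho_f·9.81·0.14
Solving for rho_f: rho_f = 1407.7/(9.81·0.14) = 1025 kg/m³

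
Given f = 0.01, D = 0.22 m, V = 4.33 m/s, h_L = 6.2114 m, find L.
Formula: h_L = f \frac{L}{D} \frac{V^2}{2g}
Substituting knowns: 6.2114 = 0.01·(L/0.22)·4.33²/(2·9.81)
Solving for L: L = 6.2114·2·9.81·0.22/(0.01·4.33²) = 143 m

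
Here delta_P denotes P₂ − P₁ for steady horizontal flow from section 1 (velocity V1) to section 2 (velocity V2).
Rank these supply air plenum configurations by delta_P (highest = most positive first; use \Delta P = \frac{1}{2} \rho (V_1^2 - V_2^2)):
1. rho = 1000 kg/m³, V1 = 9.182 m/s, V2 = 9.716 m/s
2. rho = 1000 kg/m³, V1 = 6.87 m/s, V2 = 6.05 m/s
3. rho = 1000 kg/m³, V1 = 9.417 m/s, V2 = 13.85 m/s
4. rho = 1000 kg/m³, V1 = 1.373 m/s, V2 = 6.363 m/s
Case 1: delta_P = -5.046 kPa
Case 2: delta_P = 5.297 kPa
Case 3: delta_P = -51.57 kPa
Case 4: delta_P = -19.3 kPa
Ranking (highest first): 2, 1, 4, 3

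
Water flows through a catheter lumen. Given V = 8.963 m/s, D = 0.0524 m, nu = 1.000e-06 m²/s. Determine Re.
Formula: Re = \frac{V D}{\nu}
Re = 8.963·0.0524/1.000e-06 = 469661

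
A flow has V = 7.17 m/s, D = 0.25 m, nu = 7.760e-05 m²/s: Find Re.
Formula: Re = \frac{V D}{\nu}
Re = 7.17·0.25/7.760e-05 = 23099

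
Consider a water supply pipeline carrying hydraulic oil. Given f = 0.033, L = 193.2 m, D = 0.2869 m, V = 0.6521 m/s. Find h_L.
Formula: h_L = f \frac{L}{D} \frac{V^2}{2g}
h_L = 0.033·(193.2/0.2869)·0.6521²/(2·9.81) = 0.4816 m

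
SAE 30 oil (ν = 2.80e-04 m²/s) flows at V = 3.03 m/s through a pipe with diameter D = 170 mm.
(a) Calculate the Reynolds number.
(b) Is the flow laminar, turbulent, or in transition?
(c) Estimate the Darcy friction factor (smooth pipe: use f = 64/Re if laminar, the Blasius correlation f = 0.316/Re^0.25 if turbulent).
(a) Re = V·D/ν = 3.03·0.17/2.80e-04 = 1839.6
(b) Flow regime: laminar (Re < 2300)
(c) Friction factor: f = 64/Re = 64/1839.6 = 0.03479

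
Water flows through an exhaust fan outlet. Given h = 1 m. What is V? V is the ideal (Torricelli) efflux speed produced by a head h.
Formula: V = \sqrt{2 g h}
V = √(2·9.81·1) = 4.429 m/s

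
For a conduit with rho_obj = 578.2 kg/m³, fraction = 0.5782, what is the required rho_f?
Formula: f_{sub} = \frac{\rho_{obj}}{\rho_f}
Substituting knowns: 0.5782 = 578.2/rho_f
Solving for rho_f: rho_f = 578.2/0.5782 = 1000 kg/m³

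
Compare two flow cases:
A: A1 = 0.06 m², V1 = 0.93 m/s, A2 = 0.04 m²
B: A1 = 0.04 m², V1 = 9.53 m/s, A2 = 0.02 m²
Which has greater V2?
V2(A) = 1.395 m/s, V2(B) = 19.06 m/s. Answer: B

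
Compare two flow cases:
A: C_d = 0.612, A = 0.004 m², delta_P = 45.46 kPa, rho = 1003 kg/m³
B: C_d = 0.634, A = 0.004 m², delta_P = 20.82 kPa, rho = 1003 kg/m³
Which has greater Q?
Q(A) = 23.31 L/s, Q(B) = 16.34 L/s. Answer: A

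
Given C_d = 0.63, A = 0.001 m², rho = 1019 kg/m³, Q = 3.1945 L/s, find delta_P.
Formula: Q = C_d A \sqrt{\frac{2 \Delta P}{\rho}}
Substituting knowns: 3.1945 = 0.63·0.001·√(2·(delta_P·1000)/1019)·1000
Solving for delta_P: delta_P = ((3.1945/1000)/(0.63·0.001))²·1019/2/1000 = 13.1 kPa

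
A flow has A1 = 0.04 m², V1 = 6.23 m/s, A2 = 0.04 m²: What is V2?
Formula: V_2 = \frac{A_1 V_1}{A_2}
V2 = 0.04·6.23/0.04 = 6.23 m/s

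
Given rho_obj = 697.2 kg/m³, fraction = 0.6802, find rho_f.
Formula: f_{sub} = \frac{\rho_{obj}}{\rho_f}
Substituting knowns: 0.6802 = 697.2/rho_f
Solving for rho_f: rho_f = 697.2/0.6802 = 1025 kg/m³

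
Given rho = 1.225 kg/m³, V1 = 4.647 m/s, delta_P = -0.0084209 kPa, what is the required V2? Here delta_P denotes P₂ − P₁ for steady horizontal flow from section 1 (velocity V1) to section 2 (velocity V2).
Formula: \Delta P = \frac{1}{2} \rho (V_1^2 - V_2^2)
Substituting knowns: -0.0084209 = 0.5·1.225·(4.647² − V2²)/1000
Solving for V2: V2 = √(4.647² − 2·(-0.0084209·1000)/1.225) = 5.945 m/s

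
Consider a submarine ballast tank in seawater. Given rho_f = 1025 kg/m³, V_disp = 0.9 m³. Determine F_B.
Formula: F_B = \rho_f g V_{disp}
F_B = 1025·9.81·0.9 = 9050 N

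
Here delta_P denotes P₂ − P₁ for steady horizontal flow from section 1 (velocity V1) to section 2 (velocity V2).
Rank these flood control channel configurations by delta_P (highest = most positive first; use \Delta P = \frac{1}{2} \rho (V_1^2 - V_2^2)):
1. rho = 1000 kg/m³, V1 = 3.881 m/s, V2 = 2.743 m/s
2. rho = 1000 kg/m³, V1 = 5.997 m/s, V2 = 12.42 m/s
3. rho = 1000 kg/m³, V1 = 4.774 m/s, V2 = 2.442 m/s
Case 1: delta_P = 3.769 kPa
Case 2: delta_P = -59.15 kPa
Case 3: delta_P = 8.414 kPa
Ranking (highest first): 3, 1, 2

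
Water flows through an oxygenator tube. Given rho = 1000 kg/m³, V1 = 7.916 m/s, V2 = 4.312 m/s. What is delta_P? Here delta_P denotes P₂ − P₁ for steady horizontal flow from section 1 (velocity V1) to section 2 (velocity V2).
Formula: \Delta P = \frac{1}{2} \rho (V_1^2 - V_2^2)
delta_P = 0.5·1000·(7.916² − 4.312²)/1000 = 22.03 kPa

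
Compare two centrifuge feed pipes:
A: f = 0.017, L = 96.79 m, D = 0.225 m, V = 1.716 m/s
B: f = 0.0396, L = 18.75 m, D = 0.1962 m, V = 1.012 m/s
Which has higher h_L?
h_L(A) = 1.098 m, h_L(B) = 0.1975 m. Answer: A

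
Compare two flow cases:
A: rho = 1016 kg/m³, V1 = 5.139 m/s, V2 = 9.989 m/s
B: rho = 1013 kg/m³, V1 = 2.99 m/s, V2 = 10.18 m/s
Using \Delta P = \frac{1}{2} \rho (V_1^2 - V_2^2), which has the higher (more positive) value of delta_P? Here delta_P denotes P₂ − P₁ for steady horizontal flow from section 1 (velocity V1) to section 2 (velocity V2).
delta_P(A) = -37.27 kPa, delta_P(B) = -47.96 kPa. Answer: A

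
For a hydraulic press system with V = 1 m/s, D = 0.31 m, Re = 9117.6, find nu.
Formula: Re = \frac{V D}{\nu}
Substituting knowns: 9117.6 = 1·0.31/nu
Solving for nu: nu = 1·0.31/9117.6 = 3.400e-05 m²/s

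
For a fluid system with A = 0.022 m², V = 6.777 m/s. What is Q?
Formula: Q = A V
Q = 0.022·6.777·1000 = 149.1 L/s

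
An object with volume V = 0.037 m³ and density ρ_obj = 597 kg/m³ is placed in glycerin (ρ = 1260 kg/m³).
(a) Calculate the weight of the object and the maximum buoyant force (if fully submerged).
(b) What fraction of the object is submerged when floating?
(a) W=rho_obj*g*V=597*9.81*0.037=216.7 N; F_B(max)=rho*g*V=1260*9.81*0.037=457.3 N
(b) Floating fraction=rho_obj/rho=597/1260=0.474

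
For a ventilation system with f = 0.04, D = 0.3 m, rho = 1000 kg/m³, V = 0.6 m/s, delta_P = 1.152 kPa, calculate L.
Formula: \Delta P = f \frac{L}{D} \frac{\rho V^2}{2}
Substituting knowns: 1.152 = 0.04·(L/0.3)·0.5·1000·0.6²/1000
Solving for L: L = (1.152·1000)·0.3/(0.04·0.5·1000·0.6²) = 48 m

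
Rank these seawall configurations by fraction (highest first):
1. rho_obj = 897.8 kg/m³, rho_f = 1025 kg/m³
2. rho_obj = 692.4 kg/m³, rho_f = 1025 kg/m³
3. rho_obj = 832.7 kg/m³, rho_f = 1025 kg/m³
Case 1: fraction = 0.8759
Case 2: fraction = 0.6755
Case 3: fraction = 0.8124
Ranking (highest first): 1, 3, 2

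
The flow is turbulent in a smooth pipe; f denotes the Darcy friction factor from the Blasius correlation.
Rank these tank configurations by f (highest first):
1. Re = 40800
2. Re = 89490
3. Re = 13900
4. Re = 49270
Case 1: f = 0.02223
Case 2: f = 0.01827
Case 3: f = 0.0291
Case 4: f = 0.02121
Ranking (highest first): 3, 1, 4, 2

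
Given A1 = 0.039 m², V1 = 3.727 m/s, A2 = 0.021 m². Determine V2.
Formula: V_2 = \frac{A_1 V_1}{A_2}
V2 = 0.039·3.727/0.021 = 6.922 m/s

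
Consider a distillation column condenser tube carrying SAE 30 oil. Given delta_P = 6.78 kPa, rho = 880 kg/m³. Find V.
Formula: V = \sqrt{\frac{2 \Delta P}{\rho}}
V = √(2·(6.78·1000)/880) = 3.925 m/s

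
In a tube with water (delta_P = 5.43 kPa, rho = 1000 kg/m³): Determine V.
Formula: V = \sqrt{\frac{2 \Delta P}{\rho}}
V = √(2·(5.43·1000)/1000) = 3.295 m/s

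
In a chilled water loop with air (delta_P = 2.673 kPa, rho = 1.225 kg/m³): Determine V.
Formula: V = \sqrt{\frac{2 \Delta P}{\rho}}
V = √(2·(2.673·1000)/1.225) = 66.06 m/s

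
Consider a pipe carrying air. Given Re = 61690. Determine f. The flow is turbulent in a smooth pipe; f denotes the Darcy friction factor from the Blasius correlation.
Formula: f = \frac{0.316}{Re^{0.25}}
f = 0.316/61690^0.25 = 0.02005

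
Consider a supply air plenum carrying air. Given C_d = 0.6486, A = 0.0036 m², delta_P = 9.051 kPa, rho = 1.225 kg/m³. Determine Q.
Formula: Q = C_d A \sqrt{\frac{2 \Delta P}{\rho}}
Q = 0.6486·0.0036·√(2·(9.051·1000)/1.225)·1000 = 283.8 L/s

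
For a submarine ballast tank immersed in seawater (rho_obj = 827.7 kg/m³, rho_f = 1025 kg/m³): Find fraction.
Formula: f_{sub} = \frac{\rho_{obj}}{\rho_f}
fraction = 827.7/1025 = 0.8075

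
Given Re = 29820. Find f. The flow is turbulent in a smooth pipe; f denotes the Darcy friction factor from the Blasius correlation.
Formula: f = \frac{0.316}{Re^{0.25}}
f = 0.316/29820^0.25 = 0.02405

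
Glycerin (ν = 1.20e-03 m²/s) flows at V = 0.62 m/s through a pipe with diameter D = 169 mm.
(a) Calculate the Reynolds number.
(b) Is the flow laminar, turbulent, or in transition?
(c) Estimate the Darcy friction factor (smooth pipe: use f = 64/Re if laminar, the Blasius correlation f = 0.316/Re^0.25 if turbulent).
(a) Re = V·D/ν = 0.62·0.169/1.20e-03 = 87.317
(b) Flow regime: laminar (Re < 2300)
(c) Friction factor: f = 64/Re = 64/87.317 = 0.733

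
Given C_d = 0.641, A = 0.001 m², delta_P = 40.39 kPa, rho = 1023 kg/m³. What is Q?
Formula: Q = C_d A \sqrt{\frac{2 \Delta P}{\rho}}
Q = 0.641·0.001·√(2·(40.39·1000)/1023)·1000 = 5.696 L/s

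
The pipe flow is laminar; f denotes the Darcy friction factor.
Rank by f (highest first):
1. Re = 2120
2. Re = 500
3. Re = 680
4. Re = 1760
Case 1: f = 0.03019
Case 2: f = 0.128
Case 3: f = 0.09412
Case 4: f = 0.03636
Ranking (highest first): 2, 3, 4, 1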